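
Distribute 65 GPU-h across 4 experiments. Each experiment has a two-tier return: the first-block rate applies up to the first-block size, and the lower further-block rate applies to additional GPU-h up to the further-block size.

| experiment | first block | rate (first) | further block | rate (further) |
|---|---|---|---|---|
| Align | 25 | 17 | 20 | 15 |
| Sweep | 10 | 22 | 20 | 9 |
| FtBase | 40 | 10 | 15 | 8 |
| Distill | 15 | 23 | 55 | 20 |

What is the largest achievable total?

1365

Order all 8 blocks by rate: Distill/T1 23 > Sweep/T1 22 > Distill/T2 20 > Align/T1 17 > Align/T2 15 > FtBase/T1 10 > Sweep/T2 9 > FtBase/T2 8.
Distill T1 at 23: fill all 15 → 50 left.
Sweep T1 at 22: fill all 10 → 40 left.
40 remain; put them into Distill T2 at 20.
Total = 23×15 + 22×10 + 20×40 = 1365.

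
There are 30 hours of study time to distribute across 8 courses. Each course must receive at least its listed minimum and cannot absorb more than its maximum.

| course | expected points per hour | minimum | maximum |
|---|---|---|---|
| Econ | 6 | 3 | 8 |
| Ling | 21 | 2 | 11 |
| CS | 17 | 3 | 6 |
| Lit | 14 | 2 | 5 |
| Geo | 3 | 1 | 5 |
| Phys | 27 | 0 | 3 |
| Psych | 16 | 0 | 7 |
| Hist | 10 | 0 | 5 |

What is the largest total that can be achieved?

Meeting every minimum uses 3+2+3+2+1+0+0+0 = 11 hours, leaving 19.
Highest expected points per hour first: Phys 27 > Ling 21 > CS 17 > Psych 16 > Lit 14 > Hist 10 > Econ 6 > Geo 3.
Phys takes 3 more to reach its cap of 3 → 16 left.
Ling: +9 to 11 (cap) → 7 left.
Give CS 3 more to hit its cap of 6 → 4 left.
Only 4 left; Psych takes them to reach 4.
Total = 6×3 + 21×11 + 17×6 + 14×2 + 3×1 + 27×3 + 16×4 = 527.

527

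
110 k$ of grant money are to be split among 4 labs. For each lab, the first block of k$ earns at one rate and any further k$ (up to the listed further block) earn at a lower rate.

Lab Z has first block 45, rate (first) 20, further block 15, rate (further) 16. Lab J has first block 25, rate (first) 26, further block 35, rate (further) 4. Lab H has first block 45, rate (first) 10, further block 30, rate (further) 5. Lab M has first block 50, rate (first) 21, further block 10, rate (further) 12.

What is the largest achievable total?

2400

Rank every tier by rate: Lab J/first 26 > Lab M/first 21 > Lab Z/first 20 > Lab Z/second 16 > Lab M/second 12 > Lab H/first 10 > Lab H/second 5 > Lab J/second 4.
Lab J/first (26): +25 → 85 left.
Fill Lab M first block (50 at 21) → 35 left.
35 remain; put them into Lab Z first at 20.
Total = 26×25 + 21×50 + 20×35 = 2400.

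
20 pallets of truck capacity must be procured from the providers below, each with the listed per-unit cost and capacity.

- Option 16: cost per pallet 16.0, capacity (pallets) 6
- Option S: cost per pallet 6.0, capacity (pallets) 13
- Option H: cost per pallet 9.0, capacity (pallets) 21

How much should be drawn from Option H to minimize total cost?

Cheapest first:
Take 13 from Option S at 6.0 ; need 7 more.
Option H at 9.0: take 7 of its 21 ; requirement met.
Option 16: unused.

7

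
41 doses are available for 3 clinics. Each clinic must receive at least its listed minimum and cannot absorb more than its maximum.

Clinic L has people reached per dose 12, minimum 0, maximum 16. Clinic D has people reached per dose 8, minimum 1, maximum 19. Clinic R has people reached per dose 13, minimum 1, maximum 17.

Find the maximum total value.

Meeting every minimum uses 0+1+1 = 2 doses, leaving 39.
Highest people reached per dose first: Clinic R 13 > Clinic L 12 > Clinic D 8.
Give Clinic R 16 more to hit its cap of 17 → 23 left.
Clinic L: +16 to 16 (cap) → 7 left.
Only 7 left; Clinic D takes them to reach 8.
Total = 12×16 + 8×8 + 13×17 = 477.

477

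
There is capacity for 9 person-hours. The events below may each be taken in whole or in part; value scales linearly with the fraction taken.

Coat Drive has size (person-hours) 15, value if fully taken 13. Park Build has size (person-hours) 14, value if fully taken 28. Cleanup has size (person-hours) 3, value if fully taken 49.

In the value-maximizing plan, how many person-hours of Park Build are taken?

Sort by value density: Cleanup 49/3≈16.3, Park Build 28/14≈2, Coat Drive 13/15≈0.867.
All 3 person-hours of Cleanup fit (value 49) — 6 remain.
Fill the last 6 person-hours with part of Park Build: 6/14 of it earns 12.

6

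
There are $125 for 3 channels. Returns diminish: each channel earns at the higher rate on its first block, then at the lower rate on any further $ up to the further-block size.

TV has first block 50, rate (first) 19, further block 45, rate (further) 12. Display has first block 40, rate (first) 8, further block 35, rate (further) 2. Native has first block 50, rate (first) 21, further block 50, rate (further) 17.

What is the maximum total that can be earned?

2425

Rank every tier by rate: Native/T1 21 > TV/T1 19 > Native/T2 17 > TV/T2 12 > Display/T1 8 > Display/T2 2.
Native/T1 (21): +50 — 75 left.
TV T1 at 19: fill all 50 — 25 left.
Native/T2: +25 of 50 at 17; pool empty.
Total = 21×50 + 19×50 + 17×25 = 2425.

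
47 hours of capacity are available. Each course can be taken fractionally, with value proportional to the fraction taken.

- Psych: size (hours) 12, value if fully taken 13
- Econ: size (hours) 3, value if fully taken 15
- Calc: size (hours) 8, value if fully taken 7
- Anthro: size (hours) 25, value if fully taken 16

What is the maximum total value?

Rank by value-to-size ratio: Econ 15/3≈5, Psych 13/12≈1.08, Calc 7/8≈0.875, Anthro 16/25≈0.64.
All 3 hours of Econ fit (value 15) → 44 remain.
Psych: take in full, 12 hours for value 13 → 32 left.
Take all of Calc (8 hours, value 7) → 24 hours left.
Fill the last 24 hours with part of Anthro: 24/25 of it earns 15.36.
Total value = 50.36.

50.36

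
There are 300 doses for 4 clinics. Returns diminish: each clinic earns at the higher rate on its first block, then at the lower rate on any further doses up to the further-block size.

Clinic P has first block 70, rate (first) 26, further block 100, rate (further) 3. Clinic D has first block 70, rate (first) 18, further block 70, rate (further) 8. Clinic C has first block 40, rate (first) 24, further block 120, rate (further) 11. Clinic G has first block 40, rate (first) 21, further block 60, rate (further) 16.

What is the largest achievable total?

Treat each block as its own option and order by rate: Clinic P/first 26 > Clinic C/first 24 > Clinic G/first 21 > Clinic D/first 18 > Clinic G/second 16 > Clinic C/second 11 > Clinic D/second 8 > Clinic P/second 3.
Clinic P first at 26: fill all 70 ; 230 left.
Fill Clinic C first block (40 at 24) ; 190 left.
Fill Clinic G first block (40 at 21) ; 150 left.
Fill Clinic D first block (70 at 18) ; 80 left.
Clinic G/second (16): +60 ; 20 left.
Clinic C/second: +20 of 120 at 11; pool empty.
Total = 26×70 + 24×40 + 21×40 + 18×70 + 16×60 + 11×20 = 6060.

6060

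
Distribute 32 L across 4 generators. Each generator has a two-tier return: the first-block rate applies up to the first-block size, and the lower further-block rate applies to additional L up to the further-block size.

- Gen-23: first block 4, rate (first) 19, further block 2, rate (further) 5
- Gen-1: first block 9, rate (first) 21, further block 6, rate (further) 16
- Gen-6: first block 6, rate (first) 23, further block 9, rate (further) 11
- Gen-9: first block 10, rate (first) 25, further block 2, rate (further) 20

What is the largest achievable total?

709

Rank every tier by rate: Gen-9/tier1 25 > Gen-6/tier1 23 > Gen-1/tier1 21 > Gen-9/tier2 20 > Gen-23/tier1 19 > Gen-1/tier2 16 > Gen-6/tier2 11 > Gen-23/tier2 5.
Gen-9/tier1 (25): +10 ; 22 left.
Gen-6/tier1 (23): +6 ; 16 left.
Gen-1/tier1 (21): +9 ; 7 left.
Gen-9 tier2 at 20: fill all 2 ; 5 left.
Gen-23 tier1 at 19: fill all 4 ; 1 left.
Gen-1 tier2 at 16: only 1 left, fill 1.
Total = 25×10 + 23×6 + 21×9 + 20×2 + 19×4 + 16×1 = 709.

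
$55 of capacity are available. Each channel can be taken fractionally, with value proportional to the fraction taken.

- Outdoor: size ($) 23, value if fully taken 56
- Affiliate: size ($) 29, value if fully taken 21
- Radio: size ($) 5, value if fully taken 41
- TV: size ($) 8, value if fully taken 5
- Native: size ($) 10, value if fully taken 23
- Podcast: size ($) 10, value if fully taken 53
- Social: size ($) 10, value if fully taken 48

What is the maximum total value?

Rank by value-to-size ratio: Radio 41/5≈8.2, Podcast 53/10≈5.3, Social 48/10≈4.8, Outdoor 56/23≈2.43, Native 23/10≈2.3, Affiliate 21/29≈0.724, TV 5/8≈0.625.
All 5 $ of Radio fit (value 41) → 50 remain.
All 10 $ of Podcast fit (value 53) → 40 remain.
Social: take in full, 10 $ for value 48 → 30 left.
Take all of Outdoor (23 $, value 56) → 7 $ left.
7 $ left: a 7/10 share of Native gives 23×7/10 = 16.1.
Total value = 214.1.

214.1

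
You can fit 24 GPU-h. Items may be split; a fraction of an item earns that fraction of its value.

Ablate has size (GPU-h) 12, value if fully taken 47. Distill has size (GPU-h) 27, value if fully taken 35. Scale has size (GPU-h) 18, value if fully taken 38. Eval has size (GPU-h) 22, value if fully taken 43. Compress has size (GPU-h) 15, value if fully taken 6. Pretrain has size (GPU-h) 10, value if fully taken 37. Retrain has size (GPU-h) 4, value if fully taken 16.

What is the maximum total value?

92.6

Best value per unit of size first: Retrain 16/4≈4, Ablate 47/12≈3.92, Pretrain 37/10≈3.7, Scale 38/18≈2.11, Eval 43/22≈1.95, Distill 35/27≈1.3, Compress 6/15≈0.4.
Retrain: take in full, 4 GPU-h for value 16 → 20 left.
All 12 GPU-h of Ablate fit (value 47) → 8 remain.
Only 8 GPU-h remain; take 8/10 of Pretrain for value 37×8/10 = 29.6.
Total value = 92.6.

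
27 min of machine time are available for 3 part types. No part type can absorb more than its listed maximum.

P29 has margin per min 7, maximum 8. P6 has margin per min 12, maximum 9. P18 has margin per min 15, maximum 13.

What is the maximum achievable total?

338

Order the part types by margin per min: P18 15 > P6 12 > P29 7.
Give P18 13 to hit its cap of 13 — 14 left.
P6 takes 9 to reach its cap of 9 — 5 left.
P29: +5 (room for 8) → 5. Pool exhausted.
Total = 7×5 + 12×9 + 15×13 = 338.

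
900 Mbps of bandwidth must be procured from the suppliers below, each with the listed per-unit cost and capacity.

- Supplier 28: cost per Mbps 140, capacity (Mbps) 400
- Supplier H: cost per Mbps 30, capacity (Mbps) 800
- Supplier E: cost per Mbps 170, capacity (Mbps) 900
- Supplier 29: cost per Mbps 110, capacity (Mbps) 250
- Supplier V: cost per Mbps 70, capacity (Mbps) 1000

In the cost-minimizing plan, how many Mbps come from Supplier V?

Cheapest first:
Take 800 from Supplier H at 30 → need 100 more.
Supplier V at 70: take 100 of its 1000 → requirement met.
Supplier 29, Supplier 28, Supplier E: unused.

100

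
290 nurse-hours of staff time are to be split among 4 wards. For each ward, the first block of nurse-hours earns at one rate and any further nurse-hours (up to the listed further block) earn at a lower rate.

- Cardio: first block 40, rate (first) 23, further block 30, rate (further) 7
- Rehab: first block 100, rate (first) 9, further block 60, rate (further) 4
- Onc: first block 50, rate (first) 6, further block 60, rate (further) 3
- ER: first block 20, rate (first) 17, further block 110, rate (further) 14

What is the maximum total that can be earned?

3840

Rank every tier by rate: Cardio/tier1 23 > ER/tier1 17 > ER/tier2 14 > Rehab/tier1 9 > Cardio/tier2 7 > Onc/tier1 6 > Rehab/tier2 4 > Onc/tier2 3.
Cardio/tier1 (23): +40 → 250 left.
ER/tier1 (17): +20 → 230 left.
Fill ER tier2 block (110 at 14) → 120 left.
Rehab/tier1 (9): +100 → 20 left.
Cardio/tier2: +20 of 30 at 7; pool empty.
Total = 23×40 + 17×20 + 14×110 + 9×100 + 7×20 = 3840.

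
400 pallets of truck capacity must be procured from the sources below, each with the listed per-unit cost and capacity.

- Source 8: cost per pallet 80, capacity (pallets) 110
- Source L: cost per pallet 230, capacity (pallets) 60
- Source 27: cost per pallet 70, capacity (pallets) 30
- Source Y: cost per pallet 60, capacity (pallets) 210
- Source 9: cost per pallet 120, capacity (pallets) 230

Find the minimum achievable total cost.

29500

Fill from the cheapest source first.
Source Y (60): use full 210 → 190 pallets to go.
Take 30 from Source 27 at 70 → need 160 more.
Source 8 (80): use full 110 → 50 pallets to go.
Take 50 from Source 9 at 120 to finish.
Source L: unused.
Cost = 210×60 + 30×70 + 110×80 + 50×120 = 29500.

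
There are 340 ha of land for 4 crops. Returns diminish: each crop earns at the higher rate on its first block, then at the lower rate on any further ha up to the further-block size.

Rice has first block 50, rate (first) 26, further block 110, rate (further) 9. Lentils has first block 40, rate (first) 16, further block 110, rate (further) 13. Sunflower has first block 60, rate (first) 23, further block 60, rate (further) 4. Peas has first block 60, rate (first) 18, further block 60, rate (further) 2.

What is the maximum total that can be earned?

Rank every tier by rate: Rice/T1 26 > Sunflower/T1 23 > Peas/T1 18 > Lentils/T1 16 > Lentils/T2 13 > Rice/T2 9 > Sunflower/T2 4 > Peas/T2 2.
Fill Rice T1 block (50 at 26) → 290 left.
Sunflower T1 at 23: fill all 60 → 230 left.
Fill Peas T1 block (60 at 18) → 170 left.
Fill Lentils T1 block (40 at 16) → 130 left.
Lentils T2 at 13: fill all 110 → 20 left.
20 remain; put them into Rice T2 at 9.
Total = 26×50 + 23×60 + 18×60 + 16×40 + 13×110 + 9×20 = 6010.

6010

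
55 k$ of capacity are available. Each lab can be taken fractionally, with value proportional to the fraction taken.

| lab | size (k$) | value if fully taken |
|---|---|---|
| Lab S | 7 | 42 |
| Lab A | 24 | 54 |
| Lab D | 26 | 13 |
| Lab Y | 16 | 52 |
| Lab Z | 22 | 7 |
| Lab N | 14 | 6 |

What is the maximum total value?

152

Rank by value-to-size ratio: Lab S 42/7≈6, Lab Y 52/16≈3.25, Lab A 54/24≈2.25, Lab D 13/26≈0.5, Lab N 6/14≈0.429, Lab Z 7/22≈0.318.
Take all of Lab S (7 k$, value 42) ; 48 k$ left.
All 16 k$ of Lab Y fit (value 52) ; 32 remain.
Lab A: take in full, 24 k$ for value 54 ; 8 left.
Fill the last 8 k$ with part of Lab D: 8/26 of it earns 4.
Total value = 152.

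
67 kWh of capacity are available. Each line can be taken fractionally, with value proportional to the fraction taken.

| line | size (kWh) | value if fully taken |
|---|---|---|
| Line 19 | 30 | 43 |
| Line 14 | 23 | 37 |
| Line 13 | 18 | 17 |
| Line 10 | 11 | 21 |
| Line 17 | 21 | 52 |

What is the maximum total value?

127.2

Rank by value-to-size ratio: Line 17 52/21≈2.48, Line 10 21/11≈1.91, Line 14 37/23≈1.61, Line 19 43/30≈1.43, Line 13 17/18≈0.944.
All 21 kWh of Line 17 fit (value 52) → 46 remain.
All 11 kWh of Line 10 fit (value 21) → 35 remain.
Take all of Line 14 (23 kWh, value 37) → 12 kWh left.
12 kWh left: a 12/30 share of Line 19 gives 43×12/30 = 17.2.
Total value = 127.2.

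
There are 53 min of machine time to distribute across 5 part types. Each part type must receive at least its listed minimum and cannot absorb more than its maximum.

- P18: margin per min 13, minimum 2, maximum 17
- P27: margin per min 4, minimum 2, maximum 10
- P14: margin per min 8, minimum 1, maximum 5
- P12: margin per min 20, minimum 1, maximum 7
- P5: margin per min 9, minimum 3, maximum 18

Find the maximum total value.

587

Meeting every minimum uses 2+2+1+1+3 = 9 min, leaving 44.
Order the part types by margin per min: P12 20 > P18 13 > P5 9 > P14 8 > P27 4.
P12 takes 6 more to reach its cap of 7 → 38 left.
P18 takes 15 more to reach its cap of 17 → 23 left.
Give P5 15 more to hit its cap of 18 → 8 left.
Give P14 4 more to hit its cap of 5 → 4 left.
P27 has room for 8 more but only 4 remain, so it gets 6.
Total = 13×17 + 4×6 + 8×5 + 20×7 + 9×18 = 587.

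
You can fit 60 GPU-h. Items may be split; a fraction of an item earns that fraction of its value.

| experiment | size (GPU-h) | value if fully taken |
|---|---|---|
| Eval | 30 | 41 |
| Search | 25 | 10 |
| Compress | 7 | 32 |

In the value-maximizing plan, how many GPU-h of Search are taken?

23

Sort by value density: Compress 32/7≈4.57, Eval 41/30≈1.37, Search 10/25≈0.4.
Compress: take in full, 7 GPU-h for value 32 — 53 left.
Take all of Eval (30 GPU-h, value 41) — 23 GPU-h left.
Fill the last 23 GPU-h with part of Search: 23/25 of it earns 9.2.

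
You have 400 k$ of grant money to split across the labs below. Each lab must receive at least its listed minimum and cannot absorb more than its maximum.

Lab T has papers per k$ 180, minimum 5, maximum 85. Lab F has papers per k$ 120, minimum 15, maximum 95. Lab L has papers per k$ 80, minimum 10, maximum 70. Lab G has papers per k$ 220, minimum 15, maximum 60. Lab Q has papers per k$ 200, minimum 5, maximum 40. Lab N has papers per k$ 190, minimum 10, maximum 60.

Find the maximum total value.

64100

Meeting every minimum uses 5+15+10+15+5+10 = 60 k$, leaving 340.
Order the labs by papers per k$: Lab G 220 > Lab Q 200 > Lab N 190 > Lab T 180 > Lab F 120 > Lab L 80.
Lab G takes 45 more to reach its cap of 60 ; 295 left.
Give Lab Q 35 more to hit its cap of 40 ; 260 left.
Give Lab N 50 more to hit its cap of 60 ; 210 left.
Give Lab T 80 more to hit its cap of 85 ; 130 left.
Lab F: +80 to 95 (cap) ; 50 left.
Only 50 left; Lab L takes them to reach 60.
Total = 180×85 + 120×95 + 80×60 + 220×60 + 200×40 + 190×60 = 64100.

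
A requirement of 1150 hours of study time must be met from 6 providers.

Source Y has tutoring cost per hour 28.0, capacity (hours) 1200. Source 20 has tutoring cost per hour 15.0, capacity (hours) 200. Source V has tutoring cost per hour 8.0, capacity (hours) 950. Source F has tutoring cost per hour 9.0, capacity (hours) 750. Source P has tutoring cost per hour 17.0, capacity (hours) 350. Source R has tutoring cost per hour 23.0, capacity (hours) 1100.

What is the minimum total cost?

9400

Cheapest first:
Source V (8.0): use full 950 → 200 hours to go.
Source F (9.0): take the remaining 200 → done.
Source 20, Source P, Source R, Source Y: unused.
Cost = 950×8.0 + 200×9.0 = 9400.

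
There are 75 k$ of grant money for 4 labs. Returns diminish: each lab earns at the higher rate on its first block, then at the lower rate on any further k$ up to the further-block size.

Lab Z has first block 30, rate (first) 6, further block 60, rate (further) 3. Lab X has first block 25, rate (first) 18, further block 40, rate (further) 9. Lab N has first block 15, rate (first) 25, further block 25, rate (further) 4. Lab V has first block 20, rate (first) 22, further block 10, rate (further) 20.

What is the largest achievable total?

1510

Treat each block as its own option and order by rate: Lab N/tier1 25 > Lab V/tier1 22 > Lab V/tier2 20 > Lab X/tier1 18 > Lab X/tier2 9 > Lab Z/tier1 6 > Lab N/tier2 4 > Lab Z/tier2 3.
Lab N tier1 at 25: fill all 15 — 60 left.
Lab V tier1 at 22: fill all 20 — 40 left.
Fill Lab V tier2 block (10 at 20) — 30 left.
Lab X/tier1 (18): +25 — 5 left.
5 remain; put them into Lab X tier2 at 9.
Total = 25×15 + 22×20 + 20×10 + 18×25 + 9×5 = 1510.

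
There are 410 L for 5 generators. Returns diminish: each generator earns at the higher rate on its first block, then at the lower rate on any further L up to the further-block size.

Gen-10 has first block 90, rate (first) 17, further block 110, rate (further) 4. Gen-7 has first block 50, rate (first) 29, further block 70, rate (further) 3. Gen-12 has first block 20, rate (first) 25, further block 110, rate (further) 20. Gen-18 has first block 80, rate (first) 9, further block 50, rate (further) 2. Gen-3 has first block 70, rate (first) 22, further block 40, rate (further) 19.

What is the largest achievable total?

Order all 10 blocks by rate: Gen-7/T1 29 > Gen-12/T1 25 > Gen-3/T1 22 > Gen-12/T2 20 > Gen-3/T2 19 > Gen-10/T1 17 > Gen-18/T1 9 > Gen-10/T2 4 > Gen-7/T2 3 > Gen-18/T2 2.
Gen-7/T1 (29): +50 — 360 left.
Fill Gen-12 T1 block (20 at 25) — 340 left.
Gen-3/T1 (22): +70 — 270 left.
Fill Gen-12 T2 block (110 at 20) — 160 left.
Fill Gen-3 T2 block (40 at 19) — 120 left.
Gen-10 T1 at 17: fill all 90 — 30 left.
Gen-18/T1: +30 of 80 at 9; pool empty.
Total = 29×50 + 25×20 + 22×70 + 20×110 + 19×40 + 17×90 + 9×30 = 8250.

8250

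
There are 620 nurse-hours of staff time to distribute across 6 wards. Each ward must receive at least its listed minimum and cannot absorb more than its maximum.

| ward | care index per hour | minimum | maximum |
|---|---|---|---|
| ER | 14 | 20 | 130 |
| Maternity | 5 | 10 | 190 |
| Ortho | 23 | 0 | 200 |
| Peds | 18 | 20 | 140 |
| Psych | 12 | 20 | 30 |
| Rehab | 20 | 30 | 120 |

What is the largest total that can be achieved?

Meeting every minimum uses 20+10+0+20+20+30 = 100 nurse-hours, leaving 520.
Order the wards by care index per hour: Ortho 23 > Rehab 20 > Peds 18 > ER 14 > Psych 12 > Maternity 5.
Ortho takes 200 more to reach its cap of 200 → 320 left.
Rehab takes 90 more to reach its cap of 120 → 230 left.
Give Peds 120 more to hit its cap of 140 → 110 left.
Give ER 110 more to hit its cap of 130 → 0 left.
Total = 14×130 + 5×10 + 23×200 + 18×140 + 12×20 + 20×120 = 11630.

11630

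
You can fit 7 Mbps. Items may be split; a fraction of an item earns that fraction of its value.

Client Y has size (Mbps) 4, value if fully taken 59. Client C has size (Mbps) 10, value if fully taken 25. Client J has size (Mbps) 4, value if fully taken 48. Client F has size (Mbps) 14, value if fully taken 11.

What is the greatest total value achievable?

Sort by value density: Client Y 59/4≈14.8, Client J 48/4≈12, Client C 25/10≈2.5, Client F 11/14≈0.786.
Take all of Client Y (4 Mbps, value 59) — 3 Mbps left.
3 Mbps left: a 3/4 share of Client J gives 48×3/4 = 36.
Total value = 95.

95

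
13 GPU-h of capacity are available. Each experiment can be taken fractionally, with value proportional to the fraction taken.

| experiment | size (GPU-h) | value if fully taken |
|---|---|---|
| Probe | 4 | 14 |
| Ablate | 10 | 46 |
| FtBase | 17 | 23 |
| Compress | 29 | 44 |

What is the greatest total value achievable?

Rank by value-to-size ratio: Ablate 46/10≈4.6, Probe 14/4≈3.5, Compress 44/29≈1.52, FtBase 23/17≈1.35.
Ablate: take in full, 10 GPU-h for value 46 → 3 left.
3 GPU-h left: a 3/4 share of Probe gives 14×3/4 = 10.5.
Total value = 56.5.

56.5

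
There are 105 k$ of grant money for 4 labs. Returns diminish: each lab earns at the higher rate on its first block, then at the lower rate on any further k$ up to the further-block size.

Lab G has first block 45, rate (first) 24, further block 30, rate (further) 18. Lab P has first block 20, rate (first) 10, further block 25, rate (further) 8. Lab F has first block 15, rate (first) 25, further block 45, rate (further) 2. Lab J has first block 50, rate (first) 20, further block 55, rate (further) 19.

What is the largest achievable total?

2355

Order all 8 blocks by rate: Lab F/first 25 > Lab G/first 24 > Lab J/first 20 > Lab J/second 19 > Lab G/second 18 > Lab P/first 10 > Lab P/second 8 > Lab F/second 2.
Fill Lab F first block (15 at 25) — 90 left.
Lab G/first (24): +45 — 45 left.
Lab J/first: +45 of 50 at 20; pool empty.
Total = 25×15 + 24×45 + 20×45 = 2355.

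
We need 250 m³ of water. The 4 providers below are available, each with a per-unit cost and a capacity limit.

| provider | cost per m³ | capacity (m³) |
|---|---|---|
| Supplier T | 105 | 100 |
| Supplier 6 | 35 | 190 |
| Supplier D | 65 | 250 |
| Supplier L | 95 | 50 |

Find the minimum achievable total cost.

10550

Use providers in increasing cost order.
Supplier 6 at 35: take all 190 m³ — 60 still needed.
Take 60 from Supplier D at 65 to finish.
Supplier L, Supplier T: unused.
Cost = 190×35 + 60×65 = 10550.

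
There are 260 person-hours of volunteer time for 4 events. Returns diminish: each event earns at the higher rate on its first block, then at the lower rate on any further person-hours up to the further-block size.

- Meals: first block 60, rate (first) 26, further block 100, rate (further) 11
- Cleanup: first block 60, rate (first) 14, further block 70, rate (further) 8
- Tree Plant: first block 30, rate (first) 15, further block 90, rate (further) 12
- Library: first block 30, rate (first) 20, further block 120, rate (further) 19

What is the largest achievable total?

5170

Rank every tier by rate: Meals/tier1 26 > Library/tier1 20 > Library/tier2 19 > Tree Plant/tier1 15 > Cleanup/tier1 14 > Tree Plant/tier2 12 > Meals/tier2 11 > Cleanup/tier2 8.
Meals/tier1 (26): +60 → 200 left.
Fill Library tier1 block (30 at 20) → 170 left.
Library/tier2 (19): +120 → 50 left.
Fill Tree Plant tier1 block (30 at 15) → 20 left.
20 remain; put them into Cleanup tier1 at 14.
Total = 26×60 + 20×30 + 19×120 + 15×30 + 14×20 = 5170.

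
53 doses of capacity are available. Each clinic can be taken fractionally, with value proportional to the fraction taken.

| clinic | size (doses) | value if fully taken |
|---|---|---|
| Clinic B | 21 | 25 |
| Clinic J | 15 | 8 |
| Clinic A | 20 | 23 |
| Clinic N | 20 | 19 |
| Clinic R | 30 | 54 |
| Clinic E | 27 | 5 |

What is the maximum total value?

81.3

Rank by value-to-size ratio: Clinic R 54/30≈1.8, Clinic B 25/21≈1.19, Clinic A 23/20≈1.15, Clinic N 19/20≈0.95, Clinic J 8/15≈0.533, Clinic E 5/27≈0.185.
All 30 doses of Clinic R fit (value 54) ; 23 remain.
Take all of Clinic B (21 doses, value 25) ; 2 doses left.
2 doses left: a 2/20 share of Clinic A gives 23×2/20 = 2.3.
Total value = 81.3.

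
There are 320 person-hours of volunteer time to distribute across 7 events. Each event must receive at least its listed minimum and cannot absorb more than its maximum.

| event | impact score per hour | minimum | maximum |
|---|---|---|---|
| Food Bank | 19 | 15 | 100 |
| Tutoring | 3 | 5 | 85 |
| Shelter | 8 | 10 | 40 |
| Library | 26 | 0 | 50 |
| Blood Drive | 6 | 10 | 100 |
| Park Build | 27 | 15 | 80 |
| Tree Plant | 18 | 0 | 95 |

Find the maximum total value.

Meeting every minimum uses 15+5+10+0+10+15+0 = 55 person-hours, leaving 265.
Order the events by impact score per hour: Park Build 27 > Library 26 > Food Bank 19 > Tree Plant 18 > Shelter 8 > Blood Drive 6 > Tutoring 3.
Park Build: +65 to 80 (cap) → 200 left.
Library takes 50 more to reach its cap of 50 → 150 left.
Food Bank takes 85 more to reach its cap of 100 → 65 left.
Tree Plant: +65 (room for 95) → 65. Pool exhausted.
Total = 19×100 + 3×5 + 8×10 + 26×50 + 6×10 + 27×80 + 18×65 = 6685.

6685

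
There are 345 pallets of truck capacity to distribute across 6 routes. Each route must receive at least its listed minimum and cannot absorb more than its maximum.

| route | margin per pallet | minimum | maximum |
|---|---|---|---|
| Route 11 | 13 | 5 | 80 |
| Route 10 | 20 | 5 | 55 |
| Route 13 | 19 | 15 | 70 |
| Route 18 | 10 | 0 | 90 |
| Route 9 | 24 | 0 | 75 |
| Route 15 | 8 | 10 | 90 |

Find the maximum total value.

Meeting every minimum uses 5+5+15+0+0+10 = 35 pallets, leaving 310.
Rank by margin per pallet: Route 9 24 > Route 10 20 > Route 13 19 > Route 11 13 > Route 18 10 > Route 15 8.
Route 9: +75 to 75 (cap) ; 235 left.
Route 10: +50 to 55 (cap) ; 185 left.
Give Route 13 55 more to hit its cap of 70 ; 130 left.
Route 11 takes 75 more to reach its cap of 80 ; 55 left.
Route 18: +55 (room for 90) → 55. Pool exhausted.
Total = 13×80 + 20×55 + 19×70 + 10×55 + 24×75 + 8×10 = 5900.

5900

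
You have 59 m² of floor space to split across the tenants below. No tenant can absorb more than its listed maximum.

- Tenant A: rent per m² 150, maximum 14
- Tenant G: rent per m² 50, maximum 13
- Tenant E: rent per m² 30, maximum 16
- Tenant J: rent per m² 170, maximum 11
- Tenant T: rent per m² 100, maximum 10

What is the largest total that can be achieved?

5950

Highest rent per m² first: Tenant J 170 > Tenant A 150 > Tenant T 100 > Tenant G 50 > Tenant E 30.
Tenant J: +11 to 11 (cap) — 48 left.
Tenant A takes 14 to reach its cap of 14 — 34 left.
Tenant T takes 10 to reach its cap of 10 — 24 left.
Tenant G: +13 to 13 (cap) — 11 left.
Tenant E: +11 (room for 16) → 11. Pool exhausted.
Total = 150×14 + 50×13 + 30×11 + 170×11 + 100×10 = 5950.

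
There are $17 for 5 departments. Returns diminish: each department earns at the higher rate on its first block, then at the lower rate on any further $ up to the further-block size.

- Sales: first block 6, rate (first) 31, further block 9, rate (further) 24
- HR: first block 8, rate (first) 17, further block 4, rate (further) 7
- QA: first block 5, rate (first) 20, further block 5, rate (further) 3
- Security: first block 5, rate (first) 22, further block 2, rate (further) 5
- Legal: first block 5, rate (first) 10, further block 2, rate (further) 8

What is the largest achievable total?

Rank every tier by rate: Sales/T1 31 > Sales/T2 24 > Security/T1 22 > QA/T1 20 > HR/T1 17 > Legal/T1 10 > Legal/T2 8 > HR/T2 7 > Security/T2 5 > QA/T2 3.
Fill Sales T1 block (6 at 31) → 11 left.
Sales T2 at 24: fill all 9 → 2 left.
Security T1 at 22: only 2 left, fill 2.
Total = 31×6 + 24×9 + 22×2 = 446.

446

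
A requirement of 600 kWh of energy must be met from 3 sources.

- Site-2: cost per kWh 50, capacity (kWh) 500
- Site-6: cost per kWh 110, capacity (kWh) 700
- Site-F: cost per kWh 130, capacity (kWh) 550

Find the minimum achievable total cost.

36000

Cheapest first:
Site-2 (50): use full 500 ; 100 kWh to go.
Site-6 (110): take the remaining 100 ; done.
Site-F: unused.
Cost = 500×50 + 100×110 = 36000.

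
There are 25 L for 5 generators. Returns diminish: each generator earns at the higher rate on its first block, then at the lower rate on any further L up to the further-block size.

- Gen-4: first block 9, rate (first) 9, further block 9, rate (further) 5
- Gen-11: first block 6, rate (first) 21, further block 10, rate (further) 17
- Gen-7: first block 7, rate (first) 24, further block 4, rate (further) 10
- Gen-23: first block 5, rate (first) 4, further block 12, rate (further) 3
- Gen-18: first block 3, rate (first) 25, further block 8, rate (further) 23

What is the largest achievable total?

Treat each block as its own option and order by rate: Gen-18/tier1 25 > Gen-7/tier1 24 > Gen-18/tier2 23 > Gen-11/tier1 21 > Gen-11/tier2 17 > Gen-7/tier2 10 > Gen-4/tier1 9 > Gen-4/tier2 5 > Gen-23/tier1 4 > Gen-23/tier2 3.
Gen-18/tier1 (25): +3 ; 22 left.
Gen-7 tier1 at 24: fill all 7 ; 15 left.
Fill Gen-18 tier2 block (8 at 23) ; 7 left.
Gen-11/tier1 (21): +6 ; 1 left.
Gen-11 tier2 at 17: only 1 left, fill 1.
Total = 25×3 + 24×7 + 23×8 + 21×6 + 17×1 = 570.

570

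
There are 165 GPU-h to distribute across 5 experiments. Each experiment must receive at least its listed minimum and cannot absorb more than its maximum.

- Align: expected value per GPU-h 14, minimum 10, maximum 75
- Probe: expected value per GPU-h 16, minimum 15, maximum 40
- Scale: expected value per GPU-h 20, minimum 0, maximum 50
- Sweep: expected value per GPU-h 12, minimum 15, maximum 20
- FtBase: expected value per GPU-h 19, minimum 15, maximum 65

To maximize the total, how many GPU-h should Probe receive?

Meeting every minimum uses 10+15+0+15+15 = 55 GPU-h, leaving 110.
Order the experiments by expected value per GPU-h: Scale 20 > FtBase 19 > Probe 16 > Align 14 > Sweep 12.
Scale takes 50 more to reach its cap of 50 ; 60 left.
FtBase takes 50 more to reach its cap of 65 ; 10 left.
Probe has room for 25 more but only 10 remain, so it gets 25.

25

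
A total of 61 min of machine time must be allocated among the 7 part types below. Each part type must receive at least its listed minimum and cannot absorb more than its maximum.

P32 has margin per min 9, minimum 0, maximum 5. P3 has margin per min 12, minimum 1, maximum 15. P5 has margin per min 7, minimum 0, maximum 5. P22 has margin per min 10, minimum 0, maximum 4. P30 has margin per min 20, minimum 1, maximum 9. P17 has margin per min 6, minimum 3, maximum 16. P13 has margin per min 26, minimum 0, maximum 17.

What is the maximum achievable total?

958

Meeting every minimum uses 0+1+0+0+1+3+0 = 5 min, leaving 56.
Rank by margin per min: P13 26 > P30 20 > P3 12 > P22 10 > P32 9 > P5 7 > P17 6.
P13 takes 17 more to reach its cap of 17 — 39 left.
P30: +8 to 9 (cap) — 31 left.
P3: +14 to 15 (cap) — 17 left.
P22: +4 to 4 (cap) — 13 left.
P32 takes 5 more to reach its cap of 5 — 8 left.
P5 takes 5 more to reach its cap of 5 — 3 left.
P17 has room for 13 more but only 3 remain, so it gets 6.
Total = 9×5 + 12×15 + 7×5 + 10×4 + 20×9 + 6×6 + 26×17 = 958.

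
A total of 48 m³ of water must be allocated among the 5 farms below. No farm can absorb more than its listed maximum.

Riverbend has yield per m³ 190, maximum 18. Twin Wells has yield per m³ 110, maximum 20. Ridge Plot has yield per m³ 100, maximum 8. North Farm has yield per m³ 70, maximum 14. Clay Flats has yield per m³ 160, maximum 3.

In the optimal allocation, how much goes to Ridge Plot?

Highest yield per m³ first: Riverbend 190 > Clay Flats 160 > Twin Wells 110 > Ridge Plot 100 > North Farm 70.
Riverbend: +18 to 18 (cap) ; 30 left.
Clay Flats: +3 to 3 (cap) ; 27 left.
Twin Wells: +20 to 20 (cap) ; 7 left.
Only 7 left; Ridge Plot takes them to reach 7.

7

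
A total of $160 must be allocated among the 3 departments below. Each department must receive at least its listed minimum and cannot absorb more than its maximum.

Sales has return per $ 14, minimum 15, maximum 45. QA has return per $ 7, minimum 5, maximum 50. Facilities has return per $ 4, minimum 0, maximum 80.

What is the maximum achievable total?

Meeting every minimum uses 15+5+0 = 20 $, leaving 140.
Highest return per $ first: Sales 14 > QA 7 > Facilities 4.
Give Sales 30 more to hit its cap of 45 — 110 left.
Give QA 45 more to hit its cap of 50 — 65 left.
Facilities: +65 (room for 80) → 65. Pool exhausted.
Total = 14×45 + 7×50 + 4×65 = 1240.

1240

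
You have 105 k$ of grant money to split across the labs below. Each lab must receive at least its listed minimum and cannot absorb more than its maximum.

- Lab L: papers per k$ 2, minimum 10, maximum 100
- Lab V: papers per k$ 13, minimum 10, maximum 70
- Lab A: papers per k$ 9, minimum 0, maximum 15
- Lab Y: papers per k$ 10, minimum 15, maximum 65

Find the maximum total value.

Meeting every minimum uses 10+10+0+15 = 35 k$, leaving 70.
Highest papers per k$ first: Lab V 13 > Lab Y 10 > Lab A 9 > Lab L 2.
Lab V takes 60 more to reach its cap of 70 — 10 left.
Only 10 left; Lab Y takes them to reach 25.
Total = 2×10 + 13×70 + 10×25 = 1180.

1180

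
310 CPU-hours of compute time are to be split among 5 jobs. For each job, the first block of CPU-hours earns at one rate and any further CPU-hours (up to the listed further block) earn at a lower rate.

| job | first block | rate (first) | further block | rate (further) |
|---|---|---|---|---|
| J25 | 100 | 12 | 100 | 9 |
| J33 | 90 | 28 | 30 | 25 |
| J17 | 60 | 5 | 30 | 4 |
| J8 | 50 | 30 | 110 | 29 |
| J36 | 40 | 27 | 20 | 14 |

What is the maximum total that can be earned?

Treat each block as its own option and order by rate: J8/tier1 30 > J8/tier2 29 > J33/tier1 28 > J36/tier1 27 > J33/tier2 25 > J36/tier2 14 > J25/tier1 12 > J25/tier2 9 > J17/tier1 5 > J17/tier2 4.
J8/tier1 (30): +50 → 260 left.
J8/tier2 (29): +110 → 150 left.
Fill J33 tier1 block (90 at 28) → 60 left.
Fill J36 tier1 block (40 at 27) → 20 left.
J33/tier2: +20 of 30 at 25; pool empty.
Total = 30×50 + 29×110 + 28×90 + 27×40 + 25×20 = 8790.

8790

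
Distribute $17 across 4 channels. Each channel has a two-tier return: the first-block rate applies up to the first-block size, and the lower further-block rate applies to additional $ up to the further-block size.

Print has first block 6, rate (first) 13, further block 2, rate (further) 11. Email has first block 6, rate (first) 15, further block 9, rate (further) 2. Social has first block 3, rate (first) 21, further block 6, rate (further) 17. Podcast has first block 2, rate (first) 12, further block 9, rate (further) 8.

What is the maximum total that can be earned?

281

Rank every tier by rate: Social/T1 21 > Social/T2 17 > Email/T1 15 > Print/T1 13 > Podcast/T1 12 > Print/T2 11 > Podcast/T2 8 > Email/T2 2.
Fill Social T1 block (3 at 21) — 14 left.
Fill Social T2 block (6 at 17) — 8 left.
Email T1 at 15: fill all 6 — 2 left.
Print/T1: +2 of 6 at 13; pool empty.
Total = 21×3 + 17×6 + 15×6 + 13×2 = 281.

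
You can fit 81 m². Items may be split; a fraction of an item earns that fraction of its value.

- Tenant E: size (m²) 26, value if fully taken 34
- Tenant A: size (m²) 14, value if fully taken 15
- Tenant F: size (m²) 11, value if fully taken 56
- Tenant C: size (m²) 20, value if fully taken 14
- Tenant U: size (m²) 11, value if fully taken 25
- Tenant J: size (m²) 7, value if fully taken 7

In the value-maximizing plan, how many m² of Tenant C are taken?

Sort by value density: Tenant F 56/11≈5.09, Tenant U 25/11≈2.27, Tenant E 34/26≈1.31, Tenant A 15/14≈1.07, Tenant J 7/7≈1, Tenant C 14/20≈0.7.
All 11 m² of Tenant F fit (value 56) — 70 remain.
Take all of Tenant U (11 m², value 25) — 59 m² left.
Take all of Tenant E (26 m², value 34) — 33 m² left.
All 14 m² of Tenant A fit (value 15) — 19 remain.
Take all of Tenant J (7 m², value 7) — 12 m² left.
12 m² left: a 12/20 share of Tenant C gives 14×12/20 = 8.4.

12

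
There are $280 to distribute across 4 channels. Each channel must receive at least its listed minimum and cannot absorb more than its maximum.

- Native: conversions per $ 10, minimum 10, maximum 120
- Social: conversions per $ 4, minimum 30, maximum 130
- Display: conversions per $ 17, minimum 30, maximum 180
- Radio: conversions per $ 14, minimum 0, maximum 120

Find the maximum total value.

4120

Meeting every minimum uses 10+30+30+0 = 70 $, leaving 210.
Highest conversions per $ first: Display 17 > Radio 14 > Native 10 > Social 4.
Give Display 150 more to hit its cap of 180 → 60 left.
Radio has room for 120 more but only 60 remain, so it gets 60.
Total = 10×10 + 4×30 + 17×180 + 14×60 = 4120.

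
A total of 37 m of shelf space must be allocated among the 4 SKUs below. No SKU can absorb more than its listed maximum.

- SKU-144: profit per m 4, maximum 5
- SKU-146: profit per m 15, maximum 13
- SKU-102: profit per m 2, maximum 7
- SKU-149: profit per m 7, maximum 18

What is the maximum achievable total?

Highest profit per m first: SKU-146 15 > SKU-149 7 > SKU-144 4 > SKU-102 2.
Give SKU-146 13 to hit its cap of 13 — 24 left.
Give SKU-149 18 to hit its cap of 18 — 6 left.
SKU-144 takes 5 to reach its cap of 5 — 1 left.
SKU-102: +1 (room for 7) → 1. Pool exhausted.
Total = 4×5 + 15×13 + 2×1 + 7×18 = 343.

343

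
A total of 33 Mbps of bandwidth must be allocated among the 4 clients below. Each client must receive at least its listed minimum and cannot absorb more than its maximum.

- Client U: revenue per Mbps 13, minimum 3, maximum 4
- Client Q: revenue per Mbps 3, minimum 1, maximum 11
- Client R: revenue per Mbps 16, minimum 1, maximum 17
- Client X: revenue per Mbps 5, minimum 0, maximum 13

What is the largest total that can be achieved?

382

Meeting every minimum uses 3+1+1+0 = 5 Mbps, leaving 28.
Order the clients by revenue per Mbps: Client R 16 > Client U 13 > Client X 5 > Client Q 3.
Give Client R 16 more to hit its cap of 17 → 12 left.
Give Client U 1 more to hit its cap of 4 → 11 left.
Client X: +11 (room for 13) → 11. Pool exhausted.
Total = 13×4 + 3×1 + 16×17 + 5×11 = 382.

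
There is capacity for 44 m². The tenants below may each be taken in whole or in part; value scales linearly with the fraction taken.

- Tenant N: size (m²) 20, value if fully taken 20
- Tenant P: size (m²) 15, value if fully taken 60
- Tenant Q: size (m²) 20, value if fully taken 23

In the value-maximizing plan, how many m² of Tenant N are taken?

Sort by value density: Tenant P 60/15≈4, Tenant Q 23/20≈1.15, Tenant N 20/20≈1.
Take all of Tenant P (15 m², value 60) ; 29 m² left.
Tenant Q: take in full, 20 m² for value 23 ; 9 left.
Only 9 m² remain; take 9/20 of Tenant N for value 20×9/20 = 9.

9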